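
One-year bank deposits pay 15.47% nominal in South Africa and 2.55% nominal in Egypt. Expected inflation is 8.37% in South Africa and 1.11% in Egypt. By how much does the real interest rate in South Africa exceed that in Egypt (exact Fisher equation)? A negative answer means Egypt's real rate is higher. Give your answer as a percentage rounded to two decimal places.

5.13%

South Africa: (1 + 0.1547)/(1 + 0.0837) − 1 = 6.5516%
Egypt: (1 + 0.0255)/(1 + 0.0111) − 1 = 1.4242%
Differential = 6.5516% − 1.4242% = 5.1274% → 5.13%.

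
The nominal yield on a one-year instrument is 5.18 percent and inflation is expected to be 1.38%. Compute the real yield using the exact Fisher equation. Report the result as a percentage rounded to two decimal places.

By the Fisher identity, 1 + r = (1 + i)/(1 + π).
1 + r = 1.05180 / 1.01380 = 1.037483
r = 1.037483 − 1 = 3.7483%, i.e. 3.75%.

3.75%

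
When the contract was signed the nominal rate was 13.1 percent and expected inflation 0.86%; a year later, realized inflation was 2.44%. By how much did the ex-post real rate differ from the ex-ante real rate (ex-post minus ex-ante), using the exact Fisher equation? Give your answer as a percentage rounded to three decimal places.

Ex-ante: (1 + 0.1310)/(1 + 0.0086) − 1 = 12.13563%
Ex-post: (1 + 0.1310)/(1 + 0.0244) − 1 = 10.40609%
Difference (ex-post − ex-ante) = -1.72954% → -1.730%.

-1.730%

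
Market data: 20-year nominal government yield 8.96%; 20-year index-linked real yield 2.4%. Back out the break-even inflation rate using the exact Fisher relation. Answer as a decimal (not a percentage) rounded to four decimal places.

0.0641

(1 + π) = (1 + i)/(1 + r) = 1.08960 / 1.02400 = 1.064063
Break-even inflation = 1.064063 − 1 → 0.0641.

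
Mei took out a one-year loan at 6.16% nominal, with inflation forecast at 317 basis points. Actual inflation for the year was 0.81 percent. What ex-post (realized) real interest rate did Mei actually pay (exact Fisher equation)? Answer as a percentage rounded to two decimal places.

5.31%

Ex-post: (1 + 0.0616)/(1 + 0.0081) − 1 = 5.3070%
So the realized real rate is 5.31%.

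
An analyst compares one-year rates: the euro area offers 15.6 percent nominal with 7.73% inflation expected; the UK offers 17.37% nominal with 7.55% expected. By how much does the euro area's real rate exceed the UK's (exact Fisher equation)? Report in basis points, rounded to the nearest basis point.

-183 basis points

The euro area: (1 + 0.1560)/(1 + 0.0773) − 1 = 7.3053%
The UK: (1 + 0.1737)/(1 + 0.0755) − 1 = 9.1306%
Differential = 7.3053% − 9.1306% = -1.8253% → -183 basis points.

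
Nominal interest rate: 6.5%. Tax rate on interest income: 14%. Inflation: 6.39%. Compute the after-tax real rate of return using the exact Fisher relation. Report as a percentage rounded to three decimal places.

-0.752%

After-tax nominal return = 6.5% × (1 − 0.14) = 5.5900%.
1 + r = 1.05590 / 1.06390 = 0.992480
After-tax real rate = 0.992480 − 1 → -0.752%.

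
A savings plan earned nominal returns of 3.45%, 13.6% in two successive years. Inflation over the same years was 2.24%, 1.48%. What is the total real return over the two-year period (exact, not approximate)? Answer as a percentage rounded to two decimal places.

13.27%

Nominal growth factor = 1.0345 × 1.1360 = 1.175192
Price-level growth factor = 1.0224 × 1.0148 = 1.037532
Real growth factor = 1.175192 / 1.037532 = 1.132681
Total real return = 1.132681 − 1 → 13.27%.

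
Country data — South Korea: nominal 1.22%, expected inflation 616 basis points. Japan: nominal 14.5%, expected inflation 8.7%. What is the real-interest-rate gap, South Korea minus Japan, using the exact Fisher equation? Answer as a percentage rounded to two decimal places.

South Korea: (1 + 0.0122)/(1 + 0.0616) − 1 = -4.6534%
Japan: (1 + 0.1450)/(1 + 0.0870) − 1 = 5.3358%
Differential = -4.6534% − 5.3358% = -9.9891% → -9.99%.

-9.99%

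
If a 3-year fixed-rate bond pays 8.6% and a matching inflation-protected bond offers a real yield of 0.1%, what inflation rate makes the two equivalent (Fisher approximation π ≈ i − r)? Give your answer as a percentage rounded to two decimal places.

8.50%

π ≈ i − r = 8.6% − 0.1% → 8.50%.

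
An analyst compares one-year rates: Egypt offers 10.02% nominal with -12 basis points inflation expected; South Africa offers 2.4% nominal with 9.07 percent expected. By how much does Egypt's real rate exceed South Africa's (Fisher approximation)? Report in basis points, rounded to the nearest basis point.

1681 basis points

Egypt: 10.02% − (-0.12%) = 10.140%
South Africa: 2.4% − 9.07% = -6.670%
Differential = 16.810% → 1681 basis points.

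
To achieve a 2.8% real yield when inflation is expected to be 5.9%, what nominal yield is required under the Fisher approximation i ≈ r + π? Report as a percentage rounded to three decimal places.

8.700%

i ≈ r + π = 2.8% + 5.9% = 8.700%.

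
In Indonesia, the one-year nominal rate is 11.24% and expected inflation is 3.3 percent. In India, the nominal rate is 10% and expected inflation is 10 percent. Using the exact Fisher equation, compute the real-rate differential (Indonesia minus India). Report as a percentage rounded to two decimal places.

Indonesia: (1 + 0.1124)/(1 + 0.0330) − 1 = 7.6864%
India: (1 + 0.1000)/(1 + 0.1000) − 1 = 0.0000%
Differential = 7.6864% − 0.0000% = 7.6864% → 7.69%.

7.69%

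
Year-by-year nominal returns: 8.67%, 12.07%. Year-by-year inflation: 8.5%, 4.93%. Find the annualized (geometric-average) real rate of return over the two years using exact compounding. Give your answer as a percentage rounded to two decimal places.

Nominal growth factor = 1.0867 × 1.1207 = 1.21786469
Price-level growth factor = 1.0850 × 1.0493 = 1.13849050
Real growth factor = 1.21786469 / 1.13849050 = 1.06971880
Annualized real rate = 1.06971880^(1/2) − 1 = 3.4272% → 3.43%.

3.43%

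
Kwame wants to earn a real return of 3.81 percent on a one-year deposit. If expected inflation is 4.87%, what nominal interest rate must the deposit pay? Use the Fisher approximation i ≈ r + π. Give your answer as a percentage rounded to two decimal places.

i ≈ r + π = 3.81% + 4.87% = 8.68%.

8.68%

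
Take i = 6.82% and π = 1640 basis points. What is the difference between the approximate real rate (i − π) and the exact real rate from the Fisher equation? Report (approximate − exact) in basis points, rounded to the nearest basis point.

-135 basis points

Approximate: r ≈ 6.820% − 16.400% = -9.5800%
Exact: (1 + 0.0682)/(1 + 0.1640) − 1 = -8.2302%
Error = -9.5800% − (-8.2302%) = -1.3498% → -135 basis points.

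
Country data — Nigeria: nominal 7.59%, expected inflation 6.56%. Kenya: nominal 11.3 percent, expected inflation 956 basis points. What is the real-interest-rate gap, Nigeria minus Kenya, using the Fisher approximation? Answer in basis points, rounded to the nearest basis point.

Nigeria: 7.59% − 6.56% = 1.030%
Kenya: 11.3% − 9.56% = 1.740%
Differential = -0.710% → -71 basis points.

-71 basis points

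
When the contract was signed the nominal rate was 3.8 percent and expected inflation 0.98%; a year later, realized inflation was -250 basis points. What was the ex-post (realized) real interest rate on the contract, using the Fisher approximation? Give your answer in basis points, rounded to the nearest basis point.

Ex-post: 3.8% − (-2.5%) = 6.300%
So the realized real rate is 630 basis points.

630 basis points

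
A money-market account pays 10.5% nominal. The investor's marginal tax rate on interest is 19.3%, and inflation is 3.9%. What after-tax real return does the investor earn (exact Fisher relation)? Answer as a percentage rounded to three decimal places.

After-tax nominal return = 10.5% × (1 − 0.193) = 8.4735%.
1 + r = 1.084735 / 1.03900 = 1.044018
After-tax real rate = 1.044018 − 1 → 4.402%.

4.402%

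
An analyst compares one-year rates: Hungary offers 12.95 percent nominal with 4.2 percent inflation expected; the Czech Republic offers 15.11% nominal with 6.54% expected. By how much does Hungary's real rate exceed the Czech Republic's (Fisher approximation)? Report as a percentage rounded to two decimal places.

Hungary: 12.95% − 4.2% = 8.750%
The Czech Republic: 15.11% − 6.54% = 8.570%
Differential = 0.180% → 0.18%.

0.18%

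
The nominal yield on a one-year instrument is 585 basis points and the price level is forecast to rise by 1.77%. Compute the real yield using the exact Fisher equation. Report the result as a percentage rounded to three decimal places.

4.009%

1 + r = 1.05850 / 1.01770 = 1.040090
r = 1.040090 − 1 = 4.0090%, i.e. 4.009%.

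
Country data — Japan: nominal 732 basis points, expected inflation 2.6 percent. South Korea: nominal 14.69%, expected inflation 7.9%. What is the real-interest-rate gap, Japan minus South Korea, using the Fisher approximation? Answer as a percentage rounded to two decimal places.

Japan: 7.32% − 2.6% = 4.720%
South Korea: 14.69% − 7.9% = 6.790%
Differential = -2.070% → -2.07%.

-2.07%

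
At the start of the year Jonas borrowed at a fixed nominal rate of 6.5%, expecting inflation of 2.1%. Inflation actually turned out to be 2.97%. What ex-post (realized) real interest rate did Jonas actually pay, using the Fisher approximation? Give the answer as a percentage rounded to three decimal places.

Ex-post: 6.5% − 2.97% = 3.530%
So the realized real rate is 3.530%.

3.530%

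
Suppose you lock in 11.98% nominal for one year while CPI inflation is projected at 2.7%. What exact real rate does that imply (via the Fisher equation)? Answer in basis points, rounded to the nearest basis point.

904 basis points

By the Fisher equation, 1 + r = (1 + i)/(1 + π).
1 + r = 1.11980 / 1.02700 = 1.090360
r = 1.090360 − 1 = 9.0360%, i.e. 904 basis points.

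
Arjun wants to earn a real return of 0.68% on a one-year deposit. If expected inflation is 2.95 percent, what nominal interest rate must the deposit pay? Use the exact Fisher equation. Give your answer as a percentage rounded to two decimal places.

(1 + i) = (1 + r)(1 + π) = 1.00680 × 1.02950 = 1.0365006
i = 1.0365006 − 1, so the required nominal rate is 3.65%.

3.65%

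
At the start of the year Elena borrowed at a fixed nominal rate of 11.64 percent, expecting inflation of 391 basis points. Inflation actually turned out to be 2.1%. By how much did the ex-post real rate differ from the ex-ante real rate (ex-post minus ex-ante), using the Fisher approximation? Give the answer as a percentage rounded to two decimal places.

Ex-ante: 11.64% − 3.91% = 7.730%
Ex-post: 11.64% − 2.1% = 9.540%
Difference (ex-post − ex-ante) = 1.8100% → 1.81%.

1.81%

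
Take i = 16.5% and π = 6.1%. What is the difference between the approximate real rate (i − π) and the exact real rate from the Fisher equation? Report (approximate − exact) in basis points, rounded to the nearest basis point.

60 basis points

Approximate: r ≈ 16.500% − 6.100% = 10.4000%
Exact: (1 + 0.1650)/(1 + 0.0610) − 1 = 9.8021%
Error = 10.4000% − 9.8021% = 0.5979% → 60 basis points.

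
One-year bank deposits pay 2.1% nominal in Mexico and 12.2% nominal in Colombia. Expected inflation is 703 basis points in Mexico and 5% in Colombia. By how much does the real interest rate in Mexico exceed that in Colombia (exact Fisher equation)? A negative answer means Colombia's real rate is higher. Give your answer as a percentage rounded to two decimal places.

-11.46%

Mexico: (1 + 0.0210)/(1 + 0.0703) − 1 = -4.6062%
Colombia: (1 + 0.1220)/(1 + 0.0500) − 1 = 6.8571%
Differential = -4.6062% − 6.8571% = -11.4633% → -11.46%.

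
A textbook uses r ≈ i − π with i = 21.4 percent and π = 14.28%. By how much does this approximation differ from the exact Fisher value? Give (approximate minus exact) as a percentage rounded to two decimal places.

Approximate: r ≈ 21.400% − 14.280% = 7.1200%
Exact: (1 + 0.2140)/(1 + 0.1428) − 1 = 6.2303%
Error = 7.1200% − 6.2303% = 0.8897% → 0.89%.

0.89%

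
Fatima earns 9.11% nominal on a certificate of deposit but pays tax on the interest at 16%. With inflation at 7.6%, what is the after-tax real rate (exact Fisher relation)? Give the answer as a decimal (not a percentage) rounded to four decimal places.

After-tax nominal return = 9.11% × (1 − 0.16) = 7.6524%.
1 + r = 1.076524 / 1.07600 = 1.000487
After-tax real rate = 1.000487 − 1 → 0.0005.

0.0005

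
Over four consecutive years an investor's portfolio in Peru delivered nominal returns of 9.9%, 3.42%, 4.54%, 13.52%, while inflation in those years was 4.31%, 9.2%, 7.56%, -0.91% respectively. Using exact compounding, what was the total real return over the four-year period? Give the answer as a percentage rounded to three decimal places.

11.104%

Nominal growth factor = 1.0990 × 1.0342 × 1.0454 × 1.1352 = 1.3488297
Price-level growth factor = 1.0431 × 1.0920 × 1.0756 × 0.9909 = 1.2140294
Real growth factor = 1.3488297 / 1.2140294 = 1.1110354
Total real return = 1.1110354 − 1 → 11.104%.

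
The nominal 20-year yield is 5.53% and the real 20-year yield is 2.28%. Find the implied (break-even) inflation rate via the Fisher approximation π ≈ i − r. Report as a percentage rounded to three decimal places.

3.250%

π ≈ i − r = 5.53% − 2.28% → 3.250%.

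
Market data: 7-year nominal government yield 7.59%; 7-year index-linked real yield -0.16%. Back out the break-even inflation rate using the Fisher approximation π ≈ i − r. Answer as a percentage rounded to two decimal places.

7.75%

π ≈ i − r = 7.59% − (-0.16%) → 7.75%.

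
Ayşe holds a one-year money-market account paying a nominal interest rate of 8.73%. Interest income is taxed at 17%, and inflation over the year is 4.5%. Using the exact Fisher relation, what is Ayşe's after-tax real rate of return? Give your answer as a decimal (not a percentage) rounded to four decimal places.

0.0263

After-tax nominal return = 8.73% × (1 − 0.17) = 7.2459%.
1 + r = 1.072459 / 1.04500 = 1.026277
After-tax real rate = 1.026277 − 1 → 0.0263.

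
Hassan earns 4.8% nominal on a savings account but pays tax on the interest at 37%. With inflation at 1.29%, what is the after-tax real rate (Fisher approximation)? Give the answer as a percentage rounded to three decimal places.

1.734%

After-tax nominal return = 4.8% × (1 − 0.37) = 3.0240%.
r ≈ 3.0240% − 1.29% → 1.734%.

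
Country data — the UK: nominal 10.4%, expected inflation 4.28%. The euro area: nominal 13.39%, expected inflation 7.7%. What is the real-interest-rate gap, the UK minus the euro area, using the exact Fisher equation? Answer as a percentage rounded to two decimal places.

The UK: (1 + 0.1040)/(1 + 0.0428) − 1 = 5.8688%
The euro area: (1 + 0.1339)/(1 + 0.0770) − 1 = 5.2832%
Differential = 5.8688% − 5.2832% = 0.5856% → 0.59%.

0.59%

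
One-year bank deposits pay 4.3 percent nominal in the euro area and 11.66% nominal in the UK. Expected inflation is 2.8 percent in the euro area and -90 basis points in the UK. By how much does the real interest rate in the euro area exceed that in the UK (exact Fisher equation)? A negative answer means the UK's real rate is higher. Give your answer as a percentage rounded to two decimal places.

The euro area: (1 + 0.0430)/(1 + 0.0280) − 1 = 1.4591%
The UK: (1 + 0.1166)/(1 − 0.0090) − 1 = 12.6741%
Differential = 1.4591% − 12.6741% = -11.2149% → -11.21%.

-11.21%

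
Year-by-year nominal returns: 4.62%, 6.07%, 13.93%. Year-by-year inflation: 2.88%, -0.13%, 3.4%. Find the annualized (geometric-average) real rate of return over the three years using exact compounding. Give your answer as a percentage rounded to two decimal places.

Compound the nominal returns: 1.0462 × 1.0607 × 1.1393 = 1.26428615.
Compound inflation: 1.0288 × 0.9987 × 1.0340 = 1.06239629.
Deflate: 1.26428615 / 1.06239629 = 1.19003254.
Annualized real rate = 1.19003254^(1/3) − 1 = 5.9708% → 5.97%.

5.97%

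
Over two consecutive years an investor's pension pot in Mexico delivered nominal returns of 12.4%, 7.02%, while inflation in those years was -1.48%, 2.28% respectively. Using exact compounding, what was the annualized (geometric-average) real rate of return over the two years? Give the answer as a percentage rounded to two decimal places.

9.26%

Nominal growth factor = 1.1240 × 1.0702 = 1.20290480
Price-level growth factor = 0.9852 × 1.0228 = 1.00766256
Real growth factor = 1.20290480 / 1.00766256 = 1.19375756
Annualized real rate = 1.19375756^(1/2) − 1 = 9.2592% → 9.26%.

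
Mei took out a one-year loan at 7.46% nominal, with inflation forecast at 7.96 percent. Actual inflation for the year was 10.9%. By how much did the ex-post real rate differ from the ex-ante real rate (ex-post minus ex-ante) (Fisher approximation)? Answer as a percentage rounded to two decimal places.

-2.94%

Ex-ante: 7.46% − 7.96% = -0.500%
Ex-post: 7.46% − 10.9% = -3.440%
Difference (ex-post − ex-ante) = -2.9400% → -2.94%.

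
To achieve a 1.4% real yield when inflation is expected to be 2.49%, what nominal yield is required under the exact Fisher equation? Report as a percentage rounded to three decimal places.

3.925%

(1 + i) = (1 + r)(1 + π) = 1.01400 × 1.02490 = 1.0392486
i = 1.0392486 − 1, so the required nominal rate is 3.925%.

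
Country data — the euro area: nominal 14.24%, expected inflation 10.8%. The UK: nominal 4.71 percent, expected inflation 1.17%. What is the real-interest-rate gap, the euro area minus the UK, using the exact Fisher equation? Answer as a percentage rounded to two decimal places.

-0.39%

The euro area: (1 + 0.1424)/(1 + 0.1080) − 1 = 3.1047%
The UK: (1 + 0.0471)/(1 + 0.0117) − 1 = 3.4991%
Differential = 3.1047% − 3.4991% = -0.3944% → -0.39%.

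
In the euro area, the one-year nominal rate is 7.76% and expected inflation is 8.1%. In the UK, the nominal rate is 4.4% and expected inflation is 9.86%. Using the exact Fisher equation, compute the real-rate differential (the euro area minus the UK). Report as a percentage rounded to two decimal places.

The euro area: (1 + 0.0776)/(1 + 0.0810) − 1 = -0.3145%
The UK: (1 + 0.0440)/(1 + 0.0986) − 1 = -4.9700%
Differential = -0.3145% − (-4.9700%) = 4.6554% → 4.66%.

4.66%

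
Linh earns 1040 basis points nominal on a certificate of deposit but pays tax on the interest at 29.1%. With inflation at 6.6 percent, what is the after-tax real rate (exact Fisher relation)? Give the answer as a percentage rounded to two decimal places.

0.73%

After-tax nominal return = 10.4% × (1 − 0.291) = 7.3736%.
1 + r = 1.073736 / 1.06600 = 1.007257
After-tax real rate = 1.007257 − 1 → 0.73%.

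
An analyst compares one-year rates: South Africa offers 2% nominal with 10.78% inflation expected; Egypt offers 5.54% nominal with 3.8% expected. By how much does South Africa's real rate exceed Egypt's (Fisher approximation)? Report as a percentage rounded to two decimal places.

-10.52%

South Africa: 2% − 10.78% = -8.780%
Egypt: 5.54% − 3.8% = 1.740%
Differential = -10.520% → -10.52%.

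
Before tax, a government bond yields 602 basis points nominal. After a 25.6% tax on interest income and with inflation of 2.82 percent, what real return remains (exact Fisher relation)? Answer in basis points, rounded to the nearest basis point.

161 basis points

After-tax nominal return = 6.02% × (1 − 0.256) = 4.47888%.
1 + r = 1.0447888 / 1.02820 = 1.016134
After-tax real rate = 1.016134 − 1 → 161 basis points.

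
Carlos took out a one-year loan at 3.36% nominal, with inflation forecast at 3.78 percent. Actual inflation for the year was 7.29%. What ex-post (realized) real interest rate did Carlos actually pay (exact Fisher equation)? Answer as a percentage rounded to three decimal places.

-3.663%

Ex-post: (1 + 0.0336)/(1 + 0.0729) − 1 = -3.6630%
So the realized real rate is -3.663%.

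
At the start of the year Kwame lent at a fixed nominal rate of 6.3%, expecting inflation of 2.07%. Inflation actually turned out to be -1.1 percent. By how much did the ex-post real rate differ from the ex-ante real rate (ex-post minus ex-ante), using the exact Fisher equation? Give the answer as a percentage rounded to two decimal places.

Ex-ante: (1 + 0.0630)/(1 + 0.0207) − 1 = 4.1442%
Ex-post: (1 + 0.0630)/(1 − 0.0110) − 1 = 7.4823%
Difference (ex-post − ex-ante) = 3.3381% → 3.34%.

3.34%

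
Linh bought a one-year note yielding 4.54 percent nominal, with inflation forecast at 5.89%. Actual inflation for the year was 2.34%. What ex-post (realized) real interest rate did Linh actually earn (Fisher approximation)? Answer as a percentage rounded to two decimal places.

Ex-post: 4.54% − 2.34% = 2.200%
So the realized real rate is 2.20%.

2.20%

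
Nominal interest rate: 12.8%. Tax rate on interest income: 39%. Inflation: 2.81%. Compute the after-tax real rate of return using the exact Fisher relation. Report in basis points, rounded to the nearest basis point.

486 basis points

After-tax nominal return = 12.8% × (1 − 0.39) = 7.8080%.
1 + r = 1.07808 / 1.02810 = 1.048614
After-tax real rate = 1.048614 − 1 → 486 basis points.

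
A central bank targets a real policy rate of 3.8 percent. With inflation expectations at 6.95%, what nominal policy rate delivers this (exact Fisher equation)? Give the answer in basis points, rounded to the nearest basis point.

(1 + i) = (1 + r)(1 + π) = 1.03800 × 1.06950 = 1.110141
i = 1.110141 − 1, so the required nominal rate is 1101 basis points.

1101 basis points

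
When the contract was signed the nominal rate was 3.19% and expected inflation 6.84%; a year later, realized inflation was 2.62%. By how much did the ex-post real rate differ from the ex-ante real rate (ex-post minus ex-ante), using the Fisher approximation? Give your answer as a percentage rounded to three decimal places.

4.220%

Ex-ante: 3.19% − 6.84% = -3.650%
Ex-post: 3.19% − 2.62% = 0.570%
Difference (ex-post − ex-ante) = 4.2200% → 4.220%.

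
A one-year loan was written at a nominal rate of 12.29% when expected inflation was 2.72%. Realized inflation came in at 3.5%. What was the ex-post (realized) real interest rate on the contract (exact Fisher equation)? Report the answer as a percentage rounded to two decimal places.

Ex-post: (1 + 0.1229)/(1 + 0.0350) − 1 = 8.4928%
So the realized real rate is 8.49%.

8.49%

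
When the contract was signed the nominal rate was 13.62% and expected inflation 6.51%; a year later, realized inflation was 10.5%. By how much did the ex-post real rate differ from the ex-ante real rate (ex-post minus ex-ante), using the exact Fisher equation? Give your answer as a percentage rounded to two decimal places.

-3.85%

Ex-ante: (1 + 0.1362)/(1 + 0.0651) − 1 = 6.6754%
Ex-post: (1 + 0.1362)/(1 + 0.1050) − 1 = 2.8235%
Difference (ex-post − ex-ante) = -3.8519% → -3.85%.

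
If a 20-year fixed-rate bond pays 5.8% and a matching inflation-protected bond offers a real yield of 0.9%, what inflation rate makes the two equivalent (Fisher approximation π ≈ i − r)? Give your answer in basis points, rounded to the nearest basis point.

π ≈ i − r = 5.8% − 0.9% → 490 basis points.

490 basis points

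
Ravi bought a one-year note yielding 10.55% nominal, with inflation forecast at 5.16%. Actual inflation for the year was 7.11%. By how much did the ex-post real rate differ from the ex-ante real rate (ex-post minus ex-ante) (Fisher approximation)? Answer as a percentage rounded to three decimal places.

-1.950%

Ex-ante: 10.55% − 5.16% = 5.390%
Ex-post: 10.55% − 7.11% = 3.440%
Difference (ex-post − ex-ante) = -1.9500% → -1.950%.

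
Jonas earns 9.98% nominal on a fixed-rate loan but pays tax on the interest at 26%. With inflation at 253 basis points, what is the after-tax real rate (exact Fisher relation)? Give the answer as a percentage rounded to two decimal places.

After-tax nominal return = 9.98% × (1 − 0.26) = 7.3852%.
1 + r = 1.073852 / 1.02530 = 1.047354
After-tax real rate = 1.047354 − 1 → 4.74%.

4.74%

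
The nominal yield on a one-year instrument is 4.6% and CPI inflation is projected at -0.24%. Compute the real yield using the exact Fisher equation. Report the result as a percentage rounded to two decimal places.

1 + r = 1.04600 / 0.99760 = 1.048516
r = 1.048516 − 1 = 4.8516%, i.e. 4.85%.

4.85%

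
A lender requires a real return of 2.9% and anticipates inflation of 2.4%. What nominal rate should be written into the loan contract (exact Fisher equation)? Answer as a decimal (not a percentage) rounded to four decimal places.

0.0537

(1 + i) = (1 + r)(1 + π) = 1.02900 × 1.02400 = 1.053696
i = 1.053696 − 1, so the required nominal rate is 0.0537.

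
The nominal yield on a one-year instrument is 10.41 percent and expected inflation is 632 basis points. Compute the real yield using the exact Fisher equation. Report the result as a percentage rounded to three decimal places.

3.847%

1 + r = 1.10410 / 1.06320 = 1.038469
r = 1.038469 − 1 = 3.8469%, i.e. 3.847%.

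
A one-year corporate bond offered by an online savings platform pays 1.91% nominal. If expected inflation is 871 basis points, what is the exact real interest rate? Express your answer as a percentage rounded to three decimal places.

-6.255%

By the Fisher equation, 1 + r = (1 + i)/(1 + π).
1 + r = 1.01910 / 1.08710 = 0.937448
r = 0.937448 − 1 = -6.2552%, i.e. -6.255%.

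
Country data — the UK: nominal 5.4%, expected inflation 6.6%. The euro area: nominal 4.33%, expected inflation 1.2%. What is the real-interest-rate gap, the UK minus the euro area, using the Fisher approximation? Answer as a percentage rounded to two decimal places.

-4.33%

The UK: 5.4% − 6.6% = -1.200%
The euro area: 4.33% − 1.2% = 3.130%
Differential = -4.330% → -4.33%.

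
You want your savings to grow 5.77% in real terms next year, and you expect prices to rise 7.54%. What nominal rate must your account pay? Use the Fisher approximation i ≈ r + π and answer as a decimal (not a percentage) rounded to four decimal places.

i ≈ r + π = 5.77% + 7.54% = 0.1331.

0.1331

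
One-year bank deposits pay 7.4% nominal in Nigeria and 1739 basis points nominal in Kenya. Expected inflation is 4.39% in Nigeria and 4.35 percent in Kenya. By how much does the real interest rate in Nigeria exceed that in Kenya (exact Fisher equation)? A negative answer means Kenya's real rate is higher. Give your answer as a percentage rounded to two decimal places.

-9.61%

Nigeria: (1 + 0.0740)/(1 + 0.0439) − 1 = 2.8834%
Kenya: (1 + 0.1739)/(1 + 0.0435) − 1 = 12.4964%
Differential = 2.8834% − 12.4964% = -9.6130% → -9.61%.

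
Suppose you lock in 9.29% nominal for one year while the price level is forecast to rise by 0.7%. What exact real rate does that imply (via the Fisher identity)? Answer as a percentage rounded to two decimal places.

By the Fisher identity, 1 + r = (1 + i)/(1 + π).
1 + r = 1.09290 / 1.00700 = 1.085303
r = 1.085303 − 1 = 8.5303%, i.e. 8.53%.

8.53%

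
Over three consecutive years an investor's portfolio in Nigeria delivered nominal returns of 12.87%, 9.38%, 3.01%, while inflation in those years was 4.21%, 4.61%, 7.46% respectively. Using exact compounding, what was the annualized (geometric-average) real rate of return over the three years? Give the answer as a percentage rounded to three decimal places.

2.775%

Compound the nominal returns: 1.1287 × 1.0938 × 1.0301 = 1.27173268.
Compound inflation: 1.0421 × 1.0461 × 1.0746 = 1.17146531.
Deflate: 1.27173268 / 1.17146531 = 1.08559141.
Annualized real rate = 1.08559141^(1/3) − 1 = 2.7753% → 2.775%.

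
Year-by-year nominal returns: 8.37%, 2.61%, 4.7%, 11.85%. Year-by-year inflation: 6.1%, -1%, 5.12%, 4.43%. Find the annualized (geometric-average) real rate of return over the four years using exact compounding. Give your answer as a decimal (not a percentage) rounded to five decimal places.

0.03087

Compound the nominal returns: 1.0837 × 1.0261 × 1.0470 × 1.1185 = 1.30221121.
Compound inflation: 1.0610 × 0.9900 × 1.0512 × 1.0443 = 1.15308470.
Deflate: 1.30221121 / 1.15308470 = 1.12932833.
Annualized real rate = 1.12932833^(1/4) − 1 = 3.0873% → 0.03087.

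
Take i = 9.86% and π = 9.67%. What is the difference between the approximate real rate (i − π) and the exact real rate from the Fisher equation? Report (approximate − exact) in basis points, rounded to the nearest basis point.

Approximate: r ≈ 9.860% − 9.670% = 0.1900%
Exact: (1 + 0.0986)/(1 + 0.0967) − 1 = 0.1732%
Error = 0.1900% − 0.1732% = 0.0168% → 2 basis points.

2 basis points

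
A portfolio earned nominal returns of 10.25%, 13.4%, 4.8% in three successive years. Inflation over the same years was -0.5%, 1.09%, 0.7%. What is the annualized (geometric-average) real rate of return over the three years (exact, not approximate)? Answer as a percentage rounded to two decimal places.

8.96%

Nominal growth factor = 1.1025 × 1.1340 × 1.0480 = 1.31024628
Price-level growth factor = 0.9950 × 1.0109 × 1.0070 = 1.01288642
Real growth factor = 1.31024628 / 1.01288642 = 1.29357671
Annualized real rate = 1.29357671^(1/3) − 1 = 8.9592% → 8.96%.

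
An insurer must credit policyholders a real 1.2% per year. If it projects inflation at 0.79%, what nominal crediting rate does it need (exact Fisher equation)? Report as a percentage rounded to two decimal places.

(1 + i) = (1 + r)(1 + π) = 1.01200 × 1.00790 = 1.0199948
i = 1.0199948 − 1, so the required nominal rate is 2.00%.

2.00%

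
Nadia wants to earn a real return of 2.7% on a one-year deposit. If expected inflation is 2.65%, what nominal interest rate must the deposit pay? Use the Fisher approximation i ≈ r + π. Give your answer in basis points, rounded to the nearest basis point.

i ≈ r + π = 2.7% + 2.65% = 535 basis points.

535 basis points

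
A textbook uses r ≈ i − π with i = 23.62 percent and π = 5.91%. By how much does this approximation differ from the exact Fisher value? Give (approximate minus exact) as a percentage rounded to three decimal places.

0.988%

Approximate: r ≈ 23.620% − 5.910% = 17.7100%
Exact: (1 + 0.2362)/(1 + 0.0591) − 1 = 16.7217%
Error = 17.7100% − 16.7217% = 0.9883% → 0.988%.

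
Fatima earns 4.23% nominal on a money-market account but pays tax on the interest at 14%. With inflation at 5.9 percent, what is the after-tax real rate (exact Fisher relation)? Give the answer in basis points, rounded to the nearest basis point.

-214 basis points

After-tax nominal return = 4.23% × (1 − 0.14) = 3.6378%.
1 + r = 1.036378 / 1.05900 = 0.978638
After-tax real rate = 0.978638 − 1 → -214 basis points.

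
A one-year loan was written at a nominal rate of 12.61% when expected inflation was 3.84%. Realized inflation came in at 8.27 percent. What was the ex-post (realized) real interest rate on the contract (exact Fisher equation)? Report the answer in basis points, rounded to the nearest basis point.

401 basis points

Ex-post: (1 + 0.1261)/(1 + 0.0827) − 1 = 4.0085%
So the realized real rate is 401 basis points.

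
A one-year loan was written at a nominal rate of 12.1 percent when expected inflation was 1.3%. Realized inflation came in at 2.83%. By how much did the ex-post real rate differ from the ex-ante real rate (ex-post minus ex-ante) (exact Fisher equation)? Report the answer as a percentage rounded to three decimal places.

-1.647%

Ex-ante: (1 + 0.1210)/(1 + 0.0130) − 1 = 10.66140%
Ex-post: (1 + 0.1210)/(1 + 0.0283) − 1 = 9.01488%
Difference (ex-post − ex-ante) = -1.64652% → -1.647%.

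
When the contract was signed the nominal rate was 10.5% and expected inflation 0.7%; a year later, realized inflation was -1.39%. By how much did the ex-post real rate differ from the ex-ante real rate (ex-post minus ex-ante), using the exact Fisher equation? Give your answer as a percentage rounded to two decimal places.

2.33%

Ex-ante: (1 + 0.1050)/(1 + 0.0070) − 1 = 9.7319%
Ex-post: (1 + 0.1050)/(1 − 0.0139) − 1 = 12.0576%
Difference (ex-post − ex-ante) = 2.3257% → 2.33%.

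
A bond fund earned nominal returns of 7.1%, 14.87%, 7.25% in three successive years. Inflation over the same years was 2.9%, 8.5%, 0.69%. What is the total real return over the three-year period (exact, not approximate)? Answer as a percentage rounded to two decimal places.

17.37%

Compound the nominal returns: 1.0710 × 1.1487 × 1.0725 = 1.319451.
Compound inflation: 1.0290 × 1.0850 × 1.0069 = 1.124169.
Deflate: 1.319451 / 1.124169 = 1.173713.
Total real return = 1.173713 − 1 → 17.37%.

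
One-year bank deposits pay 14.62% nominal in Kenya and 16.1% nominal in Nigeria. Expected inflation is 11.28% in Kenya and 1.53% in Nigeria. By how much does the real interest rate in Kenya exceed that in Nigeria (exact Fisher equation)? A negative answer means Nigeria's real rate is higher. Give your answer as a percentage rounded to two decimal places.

Kenya: (1 + 0.1462)/(1 + 0.1128) − 1 = 3.0014%
Nigeria: (1 + 0.1610)/(1 + 0.0153) − 1 = 14.3504%
Differential = 3.0014% − 14.3504% = -11.3490% → -11.35%.

-11.35%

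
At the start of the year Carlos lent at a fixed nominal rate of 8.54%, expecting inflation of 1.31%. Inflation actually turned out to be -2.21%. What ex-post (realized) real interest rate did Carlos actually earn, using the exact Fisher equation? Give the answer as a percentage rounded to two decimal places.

Ex-post: (1 + 0.0854)/(1 − 0.0221) − 1 = 10.9929%
So the realized real rate is 10.99%.

10.99%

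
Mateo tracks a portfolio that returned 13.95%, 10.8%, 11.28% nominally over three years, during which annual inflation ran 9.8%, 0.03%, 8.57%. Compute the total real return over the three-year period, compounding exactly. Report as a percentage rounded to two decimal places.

17.82%

Compound the nominal returns: 1.1395 × 1.1080 × 1.1128 = 1.404983.
Compound inflation: 1.0980 × 1.0003 × 1.0857 = 1.192456.
Deflate: 1.404983 / 1.192456 = 1.178226.
Total real return = 1.178226 − 1 → 17.82%.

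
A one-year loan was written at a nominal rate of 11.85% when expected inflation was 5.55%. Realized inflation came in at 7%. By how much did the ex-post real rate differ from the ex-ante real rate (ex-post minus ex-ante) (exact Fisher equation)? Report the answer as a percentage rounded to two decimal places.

Ex-ante: (1 + 0.1185)/(1 + 0.0555) − 1 = 5.9687%
Ex-post: (1 + 0.1185)/(1 + 0.0700) − 1 = 4.5327%
Difference (ex-post − ex-ante) = -1.4360% → -1.44%.

-1.44%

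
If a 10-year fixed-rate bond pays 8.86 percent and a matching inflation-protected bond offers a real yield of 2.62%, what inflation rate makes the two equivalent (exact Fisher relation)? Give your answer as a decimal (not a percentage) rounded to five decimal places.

(1 + π) = (1 + i)/(1 + r) = 1.08860 / 1.02620 = 1.060807
Break-even inflation = 1.060807 − 1 → 0.06081.

0.06081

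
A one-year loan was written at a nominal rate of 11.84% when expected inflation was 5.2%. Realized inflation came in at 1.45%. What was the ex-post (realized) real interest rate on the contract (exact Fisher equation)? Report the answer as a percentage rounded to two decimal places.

Ex-post: (1 + 0.1184)/(1 + 0.0145) − 1 = 10.2415%
So the realized real rate is 10.24%.

10.24%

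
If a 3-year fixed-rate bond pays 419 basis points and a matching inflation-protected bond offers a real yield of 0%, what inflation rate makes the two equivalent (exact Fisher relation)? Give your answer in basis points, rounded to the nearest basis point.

419 basis points

(1 + π) = (1 + i)/(1 + r) = 1.04190 / 1.00000 = 1.041900
Break-even inflation = 1.041900 − 1 → 419 basis points.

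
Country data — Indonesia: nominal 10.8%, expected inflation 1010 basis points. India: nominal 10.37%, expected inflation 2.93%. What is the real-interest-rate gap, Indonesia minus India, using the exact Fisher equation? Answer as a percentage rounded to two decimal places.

-6.59%

Indonesia: (1 + 0.1080)/(1 + 0.1010) − 1 = 0.6358%
India: (1 + 0.1037)/(1 + 0.0293) − 1 = 7.2282%
Differential = 0.6358% − 7.2282% = -6.5924% → -6.59%.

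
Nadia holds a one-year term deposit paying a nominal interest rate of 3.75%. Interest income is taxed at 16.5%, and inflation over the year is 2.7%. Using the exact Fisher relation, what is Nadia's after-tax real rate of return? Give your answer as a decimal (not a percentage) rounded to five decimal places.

0.00420

After-tax nominal return = 3.75% × (1 − 0.165) = 3.13125%.
1 + r = 1.0313125 / 1.02700 = 1.004199
After-tax real rate = 1.004199 − 1 → 0.00420.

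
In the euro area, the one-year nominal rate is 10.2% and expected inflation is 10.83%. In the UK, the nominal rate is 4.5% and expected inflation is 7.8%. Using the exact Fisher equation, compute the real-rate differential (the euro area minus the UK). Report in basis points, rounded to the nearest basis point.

The euro area: (1 + 0.1020)/(1 + 0.1083) − 1 = -0.5684%
The UK: (1 + 0.0450)/(1 + 0.0780) − 1 = -3.0612%
Differential = -0.5684% − (-3.0612%) = 2.4928% → 249 basis points.

249 basis points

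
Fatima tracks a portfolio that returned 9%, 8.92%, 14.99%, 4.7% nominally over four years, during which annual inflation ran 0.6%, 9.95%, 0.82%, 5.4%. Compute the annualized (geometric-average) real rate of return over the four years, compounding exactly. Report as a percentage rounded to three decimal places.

Nominal growth factor = 1.0900 × 1.0892 × 1.1499 × 1.0470 = 1.42935757
Price-level growth factor = 1.0060 × 1.0995 × 1.0082 × 1.0540 = 1.17538601
Real growth factor = 1.42935757 / 1.17538601 = 1.21607502
Annualized real rate = 1.21607502^(1/4) − 1 = 5.0123% → 5.012%.

5.012%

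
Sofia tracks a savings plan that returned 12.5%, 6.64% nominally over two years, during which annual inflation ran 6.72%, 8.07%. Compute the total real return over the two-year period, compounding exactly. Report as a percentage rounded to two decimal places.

Nominal growth factor = 1.1250 × 1.0664 = 1.199700
Price-level growth factor = 1.0672 × 1.0807 = 1.153323
Real growth factor = 1.199700 / 1.153323 = 1.040212
Total real return = 1.040212 − 1 → 4.02%.

4.02%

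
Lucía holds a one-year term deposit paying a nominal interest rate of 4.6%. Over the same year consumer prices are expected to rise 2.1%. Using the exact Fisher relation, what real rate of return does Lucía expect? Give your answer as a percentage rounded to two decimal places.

1 + r = 1.04600 / 1.02100 = 1.024486
r = 1.024486 − 1 = 2.4486%, i.e. 2.45%.

2.45%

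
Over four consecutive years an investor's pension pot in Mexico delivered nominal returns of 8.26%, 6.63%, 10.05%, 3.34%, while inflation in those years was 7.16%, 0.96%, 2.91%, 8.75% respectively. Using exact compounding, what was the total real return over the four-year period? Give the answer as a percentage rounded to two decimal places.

Nominal growth factor = 1.0826 × 1.0663 × 1.1005 × 1.0334 = 1.312822
Price-level growth factor = 1.0716 × 1.0096 × 1.0291 × 1.0875 = 1.210790
Real growth factor = 1.312822 / 1.210790 = 1.084269
Total real return = 1.084269 − 1 → 8.43%.

8.43%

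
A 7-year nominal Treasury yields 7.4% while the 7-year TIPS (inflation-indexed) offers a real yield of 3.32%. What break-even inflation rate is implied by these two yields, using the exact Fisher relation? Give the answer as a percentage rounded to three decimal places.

3.949%

(1 + π) = (1 + i)/(1 + r) = 1.07400 / 1.03320 = 1.039489
Break-even inflation = 1.039489 − 1 → 3.949%.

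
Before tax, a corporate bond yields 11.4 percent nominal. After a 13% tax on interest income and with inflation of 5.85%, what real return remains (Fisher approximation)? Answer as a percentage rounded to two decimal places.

After-tax nominal return = 11.4% × (1 − 0.13) = 9.9180%.
r ≈ 9.9180% − 5.85% → 4.07%.

4.07%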